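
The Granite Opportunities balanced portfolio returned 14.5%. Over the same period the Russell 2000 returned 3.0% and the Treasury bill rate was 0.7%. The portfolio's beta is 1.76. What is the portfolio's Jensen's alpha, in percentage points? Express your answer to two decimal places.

CAPM expected return = Rf + β(Rm − Rf) = 0.7% + 1.76 × (3.0% − 0.7%) = 0.7 + 1.76 × 2.30 = 4.7480%
Jensen's α = Rp − E[R] = 14.5% − 4.7480% = 9.7520

9.75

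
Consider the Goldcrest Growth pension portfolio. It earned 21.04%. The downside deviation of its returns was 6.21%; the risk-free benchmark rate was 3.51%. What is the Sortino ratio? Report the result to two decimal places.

Sortino = (Rp − Rf) / σd = (21.04% − 3.51%) / 6.21% = 17.53% / 6.21% = 2.8229

2.82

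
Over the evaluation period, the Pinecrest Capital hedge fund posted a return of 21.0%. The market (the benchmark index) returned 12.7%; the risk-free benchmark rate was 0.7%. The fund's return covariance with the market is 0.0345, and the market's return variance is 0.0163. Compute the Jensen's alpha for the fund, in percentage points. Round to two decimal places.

-5.10

β = Cov / Var = 0.0345 / 0.0163 = 2.1166
E[R] = Rf + β(Rm − Rf) = 0.7% + 2.1166 × (12.7% − 0.7%) = 26.0992%
α = Rp − E[R] = 21.0% − 26.0992% = -5.0992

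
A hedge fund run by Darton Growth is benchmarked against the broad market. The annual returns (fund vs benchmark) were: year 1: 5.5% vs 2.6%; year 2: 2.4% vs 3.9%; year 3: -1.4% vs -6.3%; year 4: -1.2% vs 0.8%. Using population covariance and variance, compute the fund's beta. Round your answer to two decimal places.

r̄p = 1.3250%,  r̄m = 0.2500%
Cov = Σ(rp − r̄p)(rm − r̄m) / 4 = 7.5488
Var(rm) = Σ(rm − r̄m)² / 4 = 15.5125
β = Cov / Var = 7.5488 / 15.5125 = 0.4866

0.49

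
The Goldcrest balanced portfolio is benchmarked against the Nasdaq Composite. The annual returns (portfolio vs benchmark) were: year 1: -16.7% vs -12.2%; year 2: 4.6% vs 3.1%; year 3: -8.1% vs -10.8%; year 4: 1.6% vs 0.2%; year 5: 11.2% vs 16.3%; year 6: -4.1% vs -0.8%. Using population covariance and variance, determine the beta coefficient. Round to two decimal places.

0.90

r̄p = -1.9167%,  r̄m = -0.7000%
Cov = Σ(rp − r̄p)(rm − r̄m) / 6 = 80.5983
Var(rm) = Σ(rm − r̄m)² / 6 = 89.7533
β = Cov / Var = 80.5983 / 89.7533 = 0.8980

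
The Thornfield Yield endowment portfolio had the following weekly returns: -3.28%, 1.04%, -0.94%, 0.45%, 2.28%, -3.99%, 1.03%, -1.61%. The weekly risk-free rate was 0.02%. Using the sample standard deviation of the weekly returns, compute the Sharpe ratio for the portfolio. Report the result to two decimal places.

Mean return μ = -5.020 / 8 = -0.6275%
Σ(r − μ)² = 34.5476; sample σ = √(34.5476/7) = 2.2216%
Sharpe = (μ − rf) / σ = (-0.6275 − 0.02) / 2.2216 = -0.6475 / 2.2216 = -0.2915

-0.29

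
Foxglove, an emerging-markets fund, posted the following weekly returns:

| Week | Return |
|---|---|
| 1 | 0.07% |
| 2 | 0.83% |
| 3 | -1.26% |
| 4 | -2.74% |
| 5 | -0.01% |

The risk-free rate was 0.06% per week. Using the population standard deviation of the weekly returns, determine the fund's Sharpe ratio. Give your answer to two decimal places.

-0.54

r̄ = (0.07 + 0.83 − 1.26 − 2.74 − 0.01) / 5 = -3.110 / 5 = -0.6220%
Σ(r − r̄)² = 7.8547; population σ = √(7.8547/5) = 1.2534%
Sharpe = (r̄ − rf) / σ = (-0.6220 − 0.06) / 1.2534 = -0.6820 / 1.2534 = -0.5441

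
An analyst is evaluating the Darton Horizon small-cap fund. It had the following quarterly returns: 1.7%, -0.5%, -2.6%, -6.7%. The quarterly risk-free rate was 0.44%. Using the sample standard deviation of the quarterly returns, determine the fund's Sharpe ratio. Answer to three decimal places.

-0.689

μ = (1.7 − 0.5 − 2.6 − 6.7) / 4 = -2.0250%
Σ(r − μ)² = (1.7 − (-2.0250))² + (-0.5 − (-2.0250))² + (-2.6 − (-2.0250))² + … = 38.3875
sample σ = √(38.3875 / 3) = √12.7958 = 3.5771%
Sharpe = (μ − rf) / σ = (-2.0250 − 0.44) / 3.5771 = -2.4650 / 3.5771 = -0.6891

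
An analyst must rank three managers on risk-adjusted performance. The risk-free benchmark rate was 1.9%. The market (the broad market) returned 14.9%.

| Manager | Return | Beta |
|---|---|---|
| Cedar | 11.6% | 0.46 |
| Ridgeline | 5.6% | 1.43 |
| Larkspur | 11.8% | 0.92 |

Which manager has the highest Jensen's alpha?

Cedar

Cedar: α = 11.6% − [1.9% + 0.46 × (14.9% − 1.9%)] = 3.720
Ridgeline: α = 5.6% − [1.9% + 1.43 × (14.9% − 1.9%)] = -14.890
Larkspur: α = 11.8% − [1.9% + 0.92 × (14.9% − 1.9%)] = -2.060
Highest: Cedar (3.720).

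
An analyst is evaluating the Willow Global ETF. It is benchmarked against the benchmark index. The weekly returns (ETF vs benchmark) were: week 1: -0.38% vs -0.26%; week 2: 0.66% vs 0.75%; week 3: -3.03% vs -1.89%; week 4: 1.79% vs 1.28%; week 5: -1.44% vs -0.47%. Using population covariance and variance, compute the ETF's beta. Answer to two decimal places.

1.50

r̄p = -0.4800%,  r̄m = -0.1180%
Cov = Σ(rp − r̄p)(rm − r̄m) / 5 = 1.8011
Var(rm) = Σ(rm − r̄m)² / 5 = 1.1984
β = Cov / Var = 1.8011 / 1.1984 = 1.5029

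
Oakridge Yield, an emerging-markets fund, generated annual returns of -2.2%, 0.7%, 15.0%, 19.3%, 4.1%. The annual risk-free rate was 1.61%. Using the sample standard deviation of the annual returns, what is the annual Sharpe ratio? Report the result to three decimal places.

0.619

μ = (-2.2 + 0.7 + 15 + 19.3 + 4.1) / 5 = 36.90 / 5 = 7.3800%
Sample std dev = √[347.3080 / 4] = 9.3181%
Sharpe = (μ − rf) / σ = (7.3800 − 1.61) / 9.3181 = 5.7700 / 9.3181 = 0.6192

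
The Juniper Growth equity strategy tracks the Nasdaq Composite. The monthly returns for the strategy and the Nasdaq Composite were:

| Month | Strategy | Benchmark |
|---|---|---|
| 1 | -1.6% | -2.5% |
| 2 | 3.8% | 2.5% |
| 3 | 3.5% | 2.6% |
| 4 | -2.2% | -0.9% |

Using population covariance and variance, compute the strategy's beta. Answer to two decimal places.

1.19

r̄p = 0.8750%,  r̄m = 0.4250%
Cov = Σ(rp − r̄p)(rm − r̄m) / 4 = 5.7731
Var(rm) = Σ(rm − r̄m)² / 4 = 4.8369
β = Cov / Var = 5.7731 / 4.8369 = 1.1936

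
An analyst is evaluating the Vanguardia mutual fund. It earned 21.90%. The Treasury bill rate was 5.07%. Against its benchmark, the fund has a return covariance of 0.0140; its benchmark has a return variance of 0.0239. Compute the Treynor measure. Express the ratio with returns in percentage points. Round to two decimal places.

28.73

β = Cov / Var = 0.0140 / 0.0239 = 0.5858
Treynor = (Rp − Rf) / β = (21.90% − 5.07%) / 0.5858 = 16.83 / 0.5858 = 28.7299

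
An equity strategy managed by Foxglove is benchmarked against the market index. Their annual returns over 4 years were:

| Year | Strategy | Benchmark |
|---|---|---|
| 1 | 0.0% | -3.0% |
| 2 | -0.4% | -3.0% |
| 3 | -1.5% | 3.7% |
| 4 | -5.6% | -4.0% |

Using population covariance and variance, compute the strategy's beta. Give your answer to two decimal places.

r̄p = -1.8750%,  r̄m = -1.5750%
Cov = Σ(rp − r̄p)(rm − r̄m) / 4 = 1.5594
Var(rm) = Σ(rm − r̄m)² / 4 = 9.4419
β = Cov / Var = 1.5594 / 9.4419 = 0.1652

0.17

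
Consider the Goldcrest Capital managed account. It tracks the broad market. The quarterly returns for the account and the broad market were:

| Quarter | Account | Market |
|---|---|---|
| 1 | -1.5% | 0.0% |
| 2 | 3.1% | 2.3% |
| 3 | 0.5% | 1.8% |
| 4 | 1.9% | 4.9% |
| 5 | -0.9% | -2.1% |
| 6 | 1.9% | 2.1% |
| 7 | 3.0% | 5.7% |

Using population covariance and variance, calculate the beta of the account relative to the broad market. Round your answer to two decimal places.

r̄p = 1.1429%,  r̄m = 2.1000%
Cov = Σ(rp − r̄p)(rm − r̄m) / 7 = 3.3600
Var(rm) = Σ(rm − r̄m)² / 7 = 6.1400
β = Cov / Var = 3.3600 / 6.1400 = 0.5472

0.55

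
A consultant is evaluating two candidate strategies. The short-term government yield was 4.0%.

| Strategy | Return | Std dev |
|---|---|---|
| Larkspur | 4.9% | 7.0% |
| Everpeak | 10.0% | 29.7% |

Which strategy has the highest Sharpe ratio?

Larkspur: Sharpe ratio = (4.9% − 4.0%) / 7.0% = 0.129
Everpeak: Sharpe ratio = (10.0% − 4.0%) / 29.7% = 0.202
Highest: Everpeak (0.202).

Everpeak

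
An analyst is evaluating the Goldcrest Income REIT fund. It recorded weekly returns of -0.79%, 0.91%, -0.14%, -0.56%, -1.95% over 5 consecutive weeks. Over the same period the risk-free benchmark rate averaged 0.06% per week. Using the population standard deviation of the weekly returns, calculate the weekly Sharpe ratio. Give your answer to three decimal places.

-0.610

r̄ = (-0.79 + 0.91 − 0.14 − 0.56 − 1.95) / 5 = -2.530 / 5 = -0.5060%
Σ(r − r̄)² = (-0.79 − (-0.5060))² + (0.91 − (-0.5060))² + (-0.14 − (-0.5060))² + … = 4.3077
population σ = √(4.3077 / 5) = √0.8615 = 0.9282%
Sharpe = (r̄ − rf) / σ = (-0.5060 − 0.06) / 0.9282 = -0.5660 / 0.9282 = -0.6098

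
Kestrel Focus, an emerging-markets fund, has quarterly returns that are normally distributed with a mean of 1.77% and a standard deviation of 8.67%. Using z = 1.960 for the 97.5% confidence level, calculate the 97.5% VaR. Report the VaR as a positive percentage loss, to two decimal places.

VaR (as % loss) = −(μ − z·σ) = −(1.77% − 1.960 × 8.67%) = −(-15.2232%) = 15.2232%

15.22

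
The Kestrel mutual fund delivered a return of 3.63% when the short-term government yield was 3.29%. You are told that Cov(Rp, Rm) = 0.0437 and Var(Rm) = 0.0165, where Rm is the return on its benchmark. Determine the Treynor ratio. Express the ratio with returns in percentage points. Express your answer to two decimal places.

β = Cov / Var = 0.0437 / 0.0165 = 2.6485
Treynor = (Rp − Rf) / β = (3.63% − 3.29%) / 2.6485 = 0.34 / 2.6485 = 0.1284

0.13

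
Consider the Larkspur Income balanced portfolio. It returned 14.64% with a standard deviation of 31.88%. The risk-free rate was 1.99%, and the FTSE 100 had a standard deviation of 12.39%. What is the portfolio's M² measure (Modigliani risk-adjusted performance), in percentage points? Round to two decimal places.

Sharpe = (Rp − Rf) / σp = (14.64% − 1.99%) / 31.88% = 0.3968
M² = Rf + Sharpe × σm = 1.99% + 0.3968 × 12.39% = 6.9064%

6.91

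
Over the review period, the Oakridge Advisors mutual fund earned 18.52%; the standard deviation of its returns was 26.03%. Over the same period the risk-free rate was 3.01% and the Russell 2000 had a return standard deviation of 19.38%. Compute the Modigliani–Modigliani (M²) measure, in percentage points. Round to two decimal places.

14.56

Sharpe = (Rp − Rf) / σp = (18.52% − 3.01%) / 26.03% = 0.5959
M² = Rf + Sharpe × σm = 3.01% + 0.5959 × 19.38% = 14.5585%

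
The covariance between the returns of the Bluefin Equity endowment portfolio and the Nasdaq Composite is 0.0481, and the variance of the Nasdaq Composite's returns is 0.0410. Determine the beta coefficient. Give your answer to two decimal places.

1.17

β = Cov(Rp, Rm) / Var(Rm) = 0.0481 / 0.0410 = 1.1732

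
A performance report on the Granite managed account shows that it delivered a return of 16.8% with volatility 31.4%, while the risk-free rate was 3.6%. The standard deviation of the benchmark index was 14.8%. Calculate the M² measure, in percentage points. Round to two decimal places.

Sharpe = (Rp − Rf) / σp = (16.8% − 3.6%) / 31.4% = 0.4204
M² = Rf + Sharpe × σm = 3.6% + 0.4204 × 14.8% = 9.8219%

9.82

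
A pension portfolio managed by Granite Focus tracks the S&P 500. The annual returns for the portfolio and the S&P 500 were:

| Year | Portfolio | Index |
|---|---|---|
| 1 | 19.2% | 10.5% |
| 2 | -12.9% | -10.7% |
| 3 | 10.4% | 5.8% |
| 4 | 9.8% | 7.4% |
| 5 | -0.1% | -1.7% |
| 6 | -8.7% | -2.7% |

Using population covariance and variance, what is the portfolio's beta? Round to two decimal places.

1.51

r̄p = 2.9500%,  r̄m = 1.4333%
Cov = Σ(rp − r̄p)(rm − r̄m) / 6 = 78.4600
Var(rm) = Σ(rm − r̄m)² / 6 = 51.8322
β = Cov / Var = 78.4600 / 51.8322 = 1.5137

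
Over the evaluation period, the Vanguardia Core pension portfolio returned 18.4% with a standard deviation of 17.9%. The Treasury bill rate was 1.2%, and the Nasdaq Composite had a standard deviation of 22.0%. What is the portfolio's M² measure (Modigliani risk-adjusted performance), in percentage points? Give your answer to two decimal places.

22.34

Sharpe = (Rp − Rf) / σp = (18.4% − 1.2%) / 17.9% = 0.9609
M² = Rf + Sharpe × σm = 1.2% + 0.9609 × 22.0% = 22.3398%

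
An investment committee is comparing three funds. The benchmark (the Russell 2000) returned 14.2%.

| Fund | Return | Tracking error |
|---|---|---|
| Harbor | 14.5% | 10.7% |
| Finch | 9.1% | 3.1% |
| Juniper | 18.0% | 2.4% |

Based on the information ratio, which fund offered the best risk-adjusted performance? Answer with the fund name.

Harbor: IR = (14.5% − 14.2%) / 10.7% = 0.028
Finch: IR = (9.1% − 14.2%) / 3.1% = -1.645
Juniper: IR = (18.0% − 14.2%) / 2.4% = 1.583
Highest: Juniper (1.583).

Juniper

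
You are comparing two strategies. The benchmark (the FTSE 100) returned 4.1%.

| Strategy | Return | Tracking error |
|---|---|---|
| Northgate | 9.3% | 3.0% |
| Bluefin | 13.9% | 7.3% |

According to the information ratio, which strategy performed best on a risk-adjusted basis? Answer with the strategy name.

Northgate: IR = (9.3% − 4.1%) / 3.0% = 1.733
Bluefin: IR = (13.9% − 4.1%) / 7.3% = 1.342
Highest: Northgate (1.733).

Northgate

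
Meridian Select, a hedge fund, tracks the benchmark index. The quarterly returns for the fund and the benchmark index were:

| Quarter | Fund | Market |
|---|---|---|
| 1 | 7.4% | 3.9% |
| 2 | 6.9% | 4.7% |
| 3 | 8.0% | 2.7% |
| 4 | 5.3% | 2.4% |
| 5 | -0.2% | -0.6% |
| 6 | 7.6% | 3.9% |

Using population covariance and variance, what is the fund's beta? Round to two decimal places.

1.48

r̄p = 5.8333%,  r̄m = 2.8333%
Cov = Σ(rp − r̄p)(rm − r̄m) / 6 = 4.3672
Var(rm) = Σ(rm − r̄m)² / 6 = 2.9589
β = Cov / Var = 4.3672 / 2.9589 = 1.4760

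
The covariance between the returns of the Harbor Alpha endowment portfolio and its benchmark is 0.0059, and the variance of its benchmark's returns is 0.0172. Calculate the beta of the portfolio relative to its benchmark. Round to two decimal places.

β = Cov(Rp, Rm) / Var(Rm) = 0.0059 / 0.0172 = 0.3430

0.34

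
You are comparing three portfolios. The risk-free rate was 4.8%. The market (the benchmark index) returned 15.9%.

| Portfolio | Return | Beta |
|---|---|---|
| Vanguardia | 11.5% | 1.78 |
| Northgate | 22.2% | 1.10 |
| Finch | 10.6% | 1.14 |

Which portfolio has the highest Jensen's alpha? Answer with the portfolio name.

Northgate

Vanguardia: α = 11.5% − [4.8% + 1.78 × (15.9% − 4.8%)] = -13.058
Northgate: α = 22.2% − [4.8% + 1.10 × (15.9% − 4.8%)] = 5.190
Finch: α = 10.6% − [4.8% + 1.14 × (15.9% − 4.8%)] = -6.854
Highest: Northgate (5.190).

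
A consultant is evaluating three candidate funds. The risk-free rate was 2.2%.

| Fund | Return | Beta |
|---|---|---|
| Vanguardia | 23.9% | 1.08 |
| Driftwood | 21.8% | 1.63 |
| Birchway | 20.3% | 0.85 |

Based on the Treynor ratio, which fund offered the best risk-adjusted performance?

Birchway

Vanguardia: Treynor = (23.9% − 2.2%) / 1.08 = 20.093
Driftwood: Treynor = (21.8% − 2.2%) / 1.63 = 12.025
Birchway: Treynor = (20.3% − 2.2%) / 0.85 = 21.294
Highest: Birchway (21.294).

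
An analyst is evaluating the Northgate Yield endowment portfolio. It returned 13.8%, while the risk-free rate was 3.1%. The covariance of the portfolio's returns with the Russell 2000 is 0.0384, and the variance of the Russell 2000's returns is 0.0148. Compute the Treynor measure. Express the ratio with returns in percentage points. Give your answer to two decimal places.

4.12

β = Cov / Var = 0.0384 / 0.0148 = 2.5946
Treynor = (Rp − Rf) / β = (13.8% − 3.1%) / 2.5946 = 10.70 / 2.5946 = 4.1239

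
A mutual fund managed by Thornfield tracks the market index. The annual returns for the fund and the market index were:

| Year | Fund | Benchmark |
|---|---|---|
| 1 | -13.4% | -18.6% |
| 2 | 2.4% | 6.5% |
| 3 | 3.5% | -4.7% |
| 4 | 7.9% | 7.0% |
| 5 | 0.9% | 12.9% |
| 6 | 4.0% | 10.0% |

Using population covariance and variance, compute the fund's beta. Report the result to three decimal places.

0.493

r̄p = 0.8833%,  r̄m = 2.1833%
Cov = Σ(rp − r̄p)(rm − r̄m) / 6 = 57.2881
Var(rm) = Σ(rm − r̄m)² / 6 = 116.1847
β = Cov / Var = 57.2881 / 116.1847 = 0.4931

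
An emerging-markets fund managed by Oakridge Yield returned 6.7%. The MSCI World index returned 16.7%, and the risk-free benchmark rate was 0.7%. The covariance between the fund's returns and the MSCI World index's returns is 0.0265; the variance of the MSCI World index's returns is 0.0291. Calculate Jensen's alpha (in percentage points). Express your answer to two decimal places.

-8.57

β = Cov / Var = 0.0265 / 0.0291 = 0.9107
E[R] = Rf + β(Rm − Rf) = 0.7% + 0.9107 × (16.7% − 0.7%) = 15.2712%
α = Rp − E[R] = 6.7% − 15.2712% = -8.5712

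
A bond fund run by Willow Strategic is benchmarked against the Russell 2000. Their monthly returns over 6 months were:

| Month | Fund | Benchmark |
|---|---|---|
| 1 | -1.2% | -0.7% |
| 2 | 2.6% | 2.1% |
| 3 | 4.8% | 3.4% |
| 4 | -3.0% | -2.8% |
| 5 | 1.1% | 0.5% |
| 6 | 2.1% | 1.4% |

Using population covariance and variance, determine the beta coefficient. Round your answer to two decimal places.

r̄p = 1.0667%,  r̄m = 0.6500%
Cov = Σ(rp − r̄p)(rm − r̄m) / 6 = 5.0583
Var(rm) = Σ(rm − r̄m)² / 6 = 3.9958
β = Cov / Var = 5.0583 / 3.9958 = 1.2659

1.27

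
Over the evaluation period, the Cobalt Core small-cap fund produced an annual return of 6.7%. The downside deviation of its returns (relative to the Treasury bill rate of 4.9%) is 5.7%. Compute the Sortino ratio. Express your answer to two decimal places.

0.32

Sortino = (Rp − Rf) / σd = (6.7% − 4.9%) / 5.7% = 1.80% / 5.7% = 0.3158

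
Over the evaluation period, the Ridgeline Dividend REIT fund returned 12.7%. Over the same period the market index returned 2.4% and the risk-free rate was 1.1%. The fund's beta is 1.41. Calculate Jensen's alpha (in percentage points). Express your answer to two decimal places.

CAPM expected return = Rf + β(Rm − Rf) = 1.1% + 1.41 × (2.4% − 1.1%) = 1.1 + 1.41 × 1.30 = 2.9330%
Jensen's α = Rp − E[R] = 12.7% − 2.9330% = 9.7670

9.77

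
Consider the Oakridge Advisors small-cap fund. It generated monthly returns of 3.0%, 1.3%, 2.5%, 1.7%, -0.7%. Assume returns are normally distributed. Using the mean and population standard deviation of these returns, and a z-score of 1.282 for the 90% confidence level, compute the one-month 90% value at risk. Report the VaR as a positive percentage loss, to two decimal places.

0.08

μ = (3 + 1.3 + 2.5 + 1.7 − 0.7) / 5 = 1.5600%
Σ(r − μ)² = (3 − 1.5600)² + (1.3 − 1.5600)² + (2.5 − 1.5600)² + … = 8.1520
σ = √[8.1520 / 5] = 1.2769%
VaR = −(μ − z·σ) = −(1.5600 − 1.282 × 1.2769) = −(-0.0770) = 0.0770%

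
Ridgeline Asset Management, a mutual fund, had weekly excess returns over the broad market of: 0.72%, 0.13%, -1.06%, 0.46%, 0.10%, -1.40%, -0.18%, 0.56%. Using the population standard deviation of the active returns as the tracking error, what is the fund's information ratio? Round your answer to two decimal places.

r̄ = (0.72 + 0.13 − 1.06 + 0.46 + 0.1 − 1.4 − 0.18 + 0.56) / 8 = -0.670 / 8 = -0.0838%
Σ(r − r̄)² = (0.72 − (-0.0838))² + (0.13 − (-0.0838))² + … = 4.1304
population σ = √(4.1304 / 8) = √0.5163 = 0.7185%
IR = r̄ / tracking error = -0.0838 / 0.7185 = -0.1166

-0.12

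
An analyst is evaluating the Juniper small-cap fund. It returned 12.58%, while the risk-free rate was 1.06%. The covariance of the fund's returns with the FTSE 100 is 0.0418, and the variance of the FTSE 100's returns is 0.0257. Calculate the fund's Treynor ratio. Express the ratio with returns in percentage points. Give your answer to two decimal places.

7.08

β = Cov / Var = 0.0418 / 0.0257 = 1.6265
Treynor = (Rp − Rf) / β = (12.58% − 1.06%) / 1.6265 = 11.52 / 1.6265 = 7.0827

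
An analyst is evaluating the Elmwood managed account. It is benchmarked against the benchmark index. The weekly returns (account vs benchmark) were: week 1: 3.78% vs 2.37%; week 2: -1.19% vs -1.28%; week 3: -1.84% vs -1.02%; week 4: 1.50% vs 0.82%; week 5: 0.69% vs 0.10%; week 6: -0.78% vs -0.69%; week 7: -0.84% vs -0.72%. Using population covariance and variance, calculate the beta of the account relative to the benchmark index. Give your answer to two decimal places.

r̄p = 0.1886%,  r̄m = -0.0600%
Cov = Σ(rp − r̄p)(rm − r̄m) / 7 = 2.1257
Var(rm) = Σ(rm − r̄m)² / 7 = 1.4211
β = Cov / Var = 2.1257 / 1.4211 = 1.4958

1.50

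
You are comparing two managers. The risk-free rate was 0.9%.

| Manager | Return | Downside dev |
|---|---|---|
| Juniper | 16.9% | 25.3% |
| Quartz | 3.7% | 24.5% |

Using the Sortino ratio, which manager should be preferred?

Juniper

Juniper: Sortino ratio = (16.9% − 0.9%) / 25.3% = 0.632
Quartz: Sortino ratio = (3.7% − 0.9%) / 24.5% = 0.114
Highest: Juniper (0.632).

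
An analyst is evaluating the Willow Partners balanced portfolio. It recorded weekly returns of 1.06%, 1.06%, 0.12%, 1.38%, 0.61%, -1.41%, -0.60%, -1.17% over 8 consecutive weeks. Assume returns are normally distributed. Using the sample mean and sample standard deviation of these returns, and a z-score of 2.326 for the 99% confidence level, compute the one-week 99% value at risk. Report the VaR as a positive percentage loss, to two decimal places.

r̄ = (1.06 + 1.06 + 0.12 + 1.38 + 0.61 − 1.41 − 0.6 − 1.17) / 8 = 0.1313%
Σ(r − r̄)² = (1.06 − 0.1313)² + (1.06 − 0.1313)² + (0.12 − 0.1313)² + … = 8.1173
σ = √[8.1173 / 7] = 1.0769%
VaR = −(r̄ − z·σ) = −(0.1313 − 2.326 × 1.0769) = −(-2.3736) = 2.3736%

2.37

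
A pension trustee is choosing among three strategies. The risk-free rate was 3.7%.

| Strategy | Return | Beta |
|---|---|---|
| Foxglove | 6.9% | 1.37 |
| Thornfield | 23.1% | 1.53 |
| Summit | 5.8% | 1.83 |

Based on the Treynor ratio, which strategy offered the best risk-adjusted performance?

Foxglove: Treynor = (6.9% − 3.7%) / 1.37 = 2.336
Thornfield: Treynor = (23.1% − 3.7%) / 1.53 = 12.680
Summit: Treynor = (5.8% − 3.7%) / 1.83 = 1.148
Highest: Thornfield (12.680).

Thornfield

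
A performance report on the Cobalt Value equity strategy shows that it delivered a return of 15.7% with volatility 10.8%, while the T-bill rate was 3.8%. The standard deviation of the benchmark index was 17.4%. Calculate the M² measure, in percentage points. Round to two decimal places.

Sharpe = (Rp − Rf) / σp = (15.7% − 3.8%) / 10.8% = 1.1019
M² = Rf + Sharpe × σm = 3.8% + 1.1019 × 17.4% = 22.9731%

22.97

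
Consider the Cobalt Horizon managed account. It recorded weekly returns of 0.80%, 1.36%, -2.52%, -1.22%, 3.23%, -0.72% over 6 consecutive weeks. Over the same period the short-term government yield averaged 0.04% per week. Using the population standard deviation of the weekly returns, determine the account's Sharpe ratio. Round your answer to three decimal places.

μ = (0.8 + 1.36 − 2.52 − 1.22 + 3.23 − 0.72) / 6 = 0.1550%
Population σ = √[Σ(r − μ)² / 6] = √[21.1356 / 6] = √3.5226 = 1.8769%
Sharpe = (μ − rf) / σ = (0.1550 − 0.04) / 1.8769 = 0.1150 / 1.8769 = 0.0613

0.061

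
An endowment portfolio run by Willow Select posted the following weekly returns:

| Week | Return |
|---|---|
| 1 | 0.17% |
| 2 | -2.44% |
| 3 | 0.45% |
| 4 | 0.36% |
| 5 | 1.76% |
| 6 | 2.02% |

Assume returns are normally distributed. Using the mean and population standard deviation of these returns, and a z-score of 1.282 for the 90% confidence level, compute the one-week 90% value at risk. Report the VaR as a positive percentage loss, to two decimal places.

Mean return r̄ = 2.320 / 6 = 0.3867%
Σ(r − r̄)² = (0.17 − 0.3867)² + (-2.44 − 0.3867)² + (0.45 − 0.3867)² + … = 12.5955
σ = √[12.5955 / 6] = 1.4489%
VaR = −(r̄ − z·σ) = −(0.3867 − 1.282 × 1.4489) = −(-1.4708) = 1.4708%

1.47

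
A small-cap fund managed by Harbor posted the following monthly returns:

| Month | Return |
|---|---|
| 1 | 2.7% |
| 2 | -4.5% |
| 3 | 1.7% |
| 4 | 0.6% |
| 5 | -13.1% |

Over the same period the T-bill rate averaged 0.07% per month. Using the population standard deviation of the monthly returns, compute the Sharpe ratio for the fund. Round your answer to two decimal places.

Mean return r̄ = -12.60 / 5 = -2.5200%
Population std dev = √[170.6480 / 5] = 5.8421%
Sharpe = (r̄ − rf) / σ = (-2.5200 − 0.07) / 5.8421 = -2.5900 / 5.8421 = -0.4433

-0.44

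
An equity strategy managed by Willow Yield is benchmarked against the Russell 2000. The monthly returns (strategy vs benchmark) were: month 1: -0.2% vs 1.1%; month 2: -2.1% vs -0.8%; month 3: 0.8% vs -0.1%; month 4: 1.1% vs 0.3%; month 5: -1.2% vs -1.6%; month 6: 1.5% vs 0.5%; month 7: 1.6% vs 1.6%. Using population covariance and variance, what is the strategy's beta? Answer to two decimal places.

0.94

r̄p = 0.2143%,  r̄m = 0.1429%
Cov = Σ(rp − r̄p)(rm − r̄m) / 7 = 0.9608
Var(rm) = Σ(rm − r̄m)² / 7 = 1.0253
β = Cov / Var = 0.9608 / 1.0253 = 0.9371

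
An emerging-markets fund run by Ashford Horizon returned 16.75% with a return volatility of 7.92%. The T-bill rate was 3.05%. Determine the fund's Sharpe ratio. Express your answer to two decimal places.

1.73

Sharpe = (Rp − Rf) / σp = (16.75% − 3.05%) / 7.92% = 13.70% / 7.92% = 1.7298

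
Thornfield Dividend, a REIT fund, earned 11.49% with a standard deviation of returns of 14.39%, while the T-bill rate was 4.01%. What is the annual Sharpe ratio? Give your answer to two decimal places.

0.52

Sharpe = (Rp − Rf) / σp = (11.49% − 4.01%) / 14.39% = 7.48% / 14.39% = 0.5198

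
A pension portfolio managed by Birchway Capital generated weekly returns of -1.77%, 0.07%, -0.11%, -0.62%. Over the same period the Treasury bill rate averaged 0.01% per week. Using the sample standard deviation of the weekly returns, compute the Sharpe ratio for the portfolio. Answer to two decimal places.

Mean return r̄ = -2.430 / 4 = -0.6075%
Σ(r − r̄)² = 2.0581; sample σ = √(2.0581/3) = 0.8283%
Sharpe = (r̄ − rf) / σ = (-0.6075 − 0.01) / 0.8283 = -0.6175 / 0.8283 = -0.7455

-0.75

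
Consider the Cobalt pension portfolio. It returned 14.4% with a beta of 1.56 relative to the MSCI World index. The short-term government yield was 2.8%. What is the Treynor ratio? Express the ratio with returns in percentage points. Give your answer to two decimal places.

Treynor = (Rp − Rf) / β = (14.4% − 2.8%) / 1.56 = 11.60 / 1.56 = 7.4359

7.44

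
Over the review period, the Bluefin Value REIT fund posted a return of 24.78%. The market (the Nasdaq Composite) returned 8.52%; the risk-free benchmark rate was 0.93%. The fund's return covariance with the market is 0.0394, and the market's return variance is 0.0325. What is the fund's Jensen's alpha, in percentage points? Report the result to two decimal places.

β = Cov / Var = 0.0394 / 0.0325 = 1.2123
E[R] = Rf + β(Rm − Rf) = 0.93% + 1.2123 × (8.52% − 0.93%) = 10.1314%
α = Rp − E[R] = 24.78% − 10.1314% = 14.6486

14.65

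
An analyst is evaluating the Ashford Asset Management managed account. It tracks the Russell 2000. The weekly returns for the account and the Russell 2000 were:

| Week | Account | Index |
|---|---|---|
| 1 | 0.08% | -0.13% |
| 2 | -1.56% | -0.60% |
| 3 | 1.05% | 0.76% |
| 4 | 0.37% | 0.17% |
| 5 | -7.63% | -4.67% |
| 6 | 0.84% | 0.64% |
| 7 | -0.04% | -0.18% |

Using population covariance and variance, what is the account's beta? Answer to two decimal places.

r̄p = -0.9843%,  r̄m = -0.5729%
Cov = Σ(rp − r̄p)(rm − r̄m) / 7 = 4.8595
Var(rm) = Σ(rm − r̄m)² / 7 = 2.9910
β = Cov / Var = 4.8595 / 2.9910 = 1.6247

1.62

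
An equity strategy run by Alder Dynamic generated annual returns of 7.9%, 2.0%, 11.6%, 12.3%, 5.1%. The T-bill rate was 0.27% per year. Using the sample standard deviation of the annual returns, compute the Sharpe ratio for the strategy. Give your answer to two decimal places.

r̄ = (7.9 + 2 + 11.6 + 12.3 + 5.1) / 5 = 38.90 / 5 = 7.7800%
Σ(r − r̄)² = 75.6280; sample σ = √(75.6280/4) = 4.3482%
Sharpe = (r̄ − rf) / σ = (7.7800 − 0.27) / 4.3482 = 7.5100 / 4.3482 = 1.7272

1.73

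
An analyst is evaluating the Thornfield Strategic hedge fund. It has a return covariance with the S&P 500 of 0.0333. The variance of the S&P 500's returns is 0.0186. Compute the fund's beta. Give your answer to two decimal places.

1.79

β = Cov(Rp, Rm) / Var(Rm) = 0.0333 / 0.0186 = 1.7903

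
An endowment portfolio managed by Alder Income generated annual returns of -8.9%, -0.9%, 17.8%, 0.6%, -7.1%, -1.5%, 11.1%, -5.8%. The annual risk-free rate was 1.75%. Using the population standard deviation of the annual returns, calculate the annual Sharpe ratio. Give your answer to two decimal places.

-0.13

r̄ = (-8.9 − 0.9 + 17.8 + 0.6 − 7.1 − 1.5 + 11.1 − 5.8) / 8 = 0.6625%
Σ(r − r̄)² = (-8.9 − 0.6625)² + (-0.9 − 0.6625)² + … = 603.2188
population σ = √(603.2188 / 8) = √75.4024 = 8.6835%
Sharpe = (r̄ − rf) / σ = (0.6625 − 1.75) / 8.6835 = -1.0875 / 8.6835 = -0.1252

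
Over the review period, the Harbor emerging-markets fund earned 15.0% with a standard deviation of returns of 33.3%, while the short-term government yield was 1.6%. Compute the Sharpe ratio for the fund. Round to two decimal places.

Sharpe = (Rp − Rf) / σp = (15.0% − 1.6%) / 33.3% = 13.40% / 33.3% = 0.4024

0.40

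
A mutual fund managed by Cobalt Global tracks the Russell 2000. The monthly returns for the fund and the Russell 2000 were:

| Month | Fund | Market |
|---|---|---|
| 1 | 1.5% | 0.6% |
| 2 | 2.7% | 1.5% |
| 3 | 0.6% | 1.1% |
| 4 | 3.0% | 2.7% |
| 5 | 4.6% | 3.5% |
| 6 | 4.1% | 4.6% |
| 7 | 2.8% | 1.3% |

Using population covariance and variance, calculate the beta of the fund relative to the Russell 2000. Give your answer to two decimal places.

0.79

r̄p = 2.7571%,  r̄m = 2.1857%
Cov = Σ(rp − r̄p)(rm − r̄m) / 7 = 1.4465
Var(rm) = Σ(rm − r̄m)² / 7 = 1.8241
β = Cov / Var = 1.4465 / 1.8241 = 0.7930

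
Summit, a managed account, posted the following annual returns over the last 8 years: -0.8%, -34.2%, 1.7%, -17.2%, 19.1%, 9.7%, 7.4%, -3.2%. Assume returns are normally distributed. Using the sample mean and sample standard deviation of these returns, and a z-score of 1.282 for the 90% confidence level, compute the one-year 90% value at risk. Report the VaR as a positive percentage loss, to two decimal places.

23.61

Mean return μ = -17.50 / 8 = -2.1875%
Σ(r − μ)² = 1954.6288; sample σ = √(1954.6288/7) = 16.7103%
VaR = −(μ − z·σ) = −(-2.1875 − 1.282 × 16.7103) = −(-23.6101) = 23.6101%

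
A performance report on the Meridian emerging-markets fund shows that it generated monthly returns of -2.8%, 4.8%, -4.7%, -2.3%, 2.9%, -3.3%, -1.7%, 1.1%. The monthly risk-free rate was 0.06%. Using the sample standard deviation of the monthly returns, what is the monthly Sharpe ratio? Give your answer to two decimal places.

-0.24

Mean return μ = -6.00 / 8 = -0.7500%
Sample std dev = √[77.1600 / 7] = 3.3201%
Sharpe = (μ − rf) / σ = (-0.7500 − 0.06) / 3.3201 = -0.8100 / 3.3201 = -0.2440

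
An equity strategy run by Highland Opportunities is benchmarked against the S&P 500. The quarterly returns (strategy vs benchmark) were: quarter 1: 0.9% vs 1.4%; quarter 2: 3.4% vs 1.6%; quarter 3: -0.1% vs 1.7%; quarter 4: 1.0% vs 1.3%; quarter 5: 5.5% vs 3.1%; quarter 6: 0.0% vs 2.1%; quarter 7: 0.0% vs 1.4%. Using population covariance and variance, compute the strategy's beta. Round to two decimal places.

r̄p = 1.5286%,  r̄m = 1.8000%
Cov = Σ(rp − r̄p)(rm − r̄m) / 7 = 0.8029
Var(rm) = Σ(rm − r̄m)² / 7 = 0.3429
β = Cov / Var = 0.8029 / 0.3429 = 2.3415

2.34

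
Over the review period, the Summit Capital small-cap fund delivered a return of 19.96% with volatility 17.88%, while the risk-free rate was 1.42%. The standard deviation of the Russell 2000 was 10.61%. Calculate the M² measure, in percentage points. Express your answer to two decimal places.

Sharpe = (Rp − Rf) / σp = (19.96% − 1.42%) / 17.88% = 1.0369
M² = Rf + Sharpe × σm = 1.42% + 1.0369 × 10.61% = 12.4215%

12.42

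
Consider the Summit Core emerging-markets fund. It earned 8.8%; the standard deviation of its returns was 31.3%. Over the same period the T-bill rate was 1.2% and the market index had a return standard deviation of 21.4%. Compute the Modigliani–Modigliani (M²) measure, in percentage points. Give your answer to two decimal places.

6.40

Sharpe = (Rp − Rf) / σp = (8.8% − 1.2%) / 31.3% = 0.2428
M² = Rf + Sharpe × σm = 1.2% + 0.2428 × 21.4% = 6.3959%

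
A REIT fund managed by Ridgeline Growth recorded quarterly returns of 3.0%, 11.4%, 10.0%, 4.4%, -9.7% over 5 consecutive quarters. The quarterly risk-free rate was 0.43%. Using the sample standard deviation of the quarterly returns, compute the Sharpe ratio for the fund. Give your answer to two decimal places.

0.41

r̄ = (3 + 11.4 + 10 + 4.4 − 9.7) / 5 = 3.8200%
Σ(r − r̄)² = (3 − 3.8200)² + (11.4 − 3.8200)² + (10 − 3.8200)² + … = 279.4480
sample σ = √(279.4480 / 4) = √69.8620 = 8.3583%
Sharpe = (r̄ − rf) / σ = (3.8200 − 0.43) / 8.3583 = 3.3900 / 8.3583 = 0.4056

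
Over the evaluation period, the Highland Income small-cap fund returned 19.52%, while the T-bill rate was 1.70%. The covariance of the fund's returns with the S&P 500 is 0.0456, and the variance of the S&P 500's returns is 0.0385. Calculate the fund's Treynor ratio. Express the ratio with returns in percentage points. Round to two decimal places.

β = Cov / Var = 0.0456 / 0.0385 = 1.1844
Treynor = (Rp − Rf) / β = (19.52% − 1.70%) / 1.1844 = 17.82 / 1.1844 = 15.0456

15.05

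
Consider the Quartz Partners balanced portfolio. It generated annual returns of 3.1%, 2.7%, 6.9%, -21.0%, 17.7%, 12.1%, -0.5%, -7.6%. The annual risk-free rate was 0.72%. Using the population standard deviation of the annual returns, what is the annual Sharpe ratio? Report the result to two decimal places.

Mean return r̄ = 13.40 / 8 = 1.6750%
Population std dev = √[1000.7750 / 8] = 11.1847%
Sharpe = (r̄ − rf) / σ = (1.6750 − 0.72) / 11.1847 = 0.9550 / 11.1847 = 0.0854

0.09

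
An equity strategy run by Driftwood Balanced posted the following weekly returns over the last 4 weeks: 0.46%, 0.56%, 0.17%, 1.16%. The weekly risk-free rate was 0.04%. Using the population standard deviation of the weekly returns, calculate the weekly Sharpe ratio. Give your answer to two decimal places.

r̄ = (0.46 + 0.56 + 0.17 + 1.16) / 4 = 2.350 / 4 = 0.5875%
Σ(r − r̄)² = (0.46 − 0.5875)² + (0.56 − 0.5875)² + (0.17 − 0.5875)² + … = 0.5191
σ = √[0.5191 / 4] = 0.3602%
Sharpe = (r̄ − rf) / σ = (0.5875 − 0.04) / 0.3602 = 0.5475 / 0.3602 = 1.5200

1.52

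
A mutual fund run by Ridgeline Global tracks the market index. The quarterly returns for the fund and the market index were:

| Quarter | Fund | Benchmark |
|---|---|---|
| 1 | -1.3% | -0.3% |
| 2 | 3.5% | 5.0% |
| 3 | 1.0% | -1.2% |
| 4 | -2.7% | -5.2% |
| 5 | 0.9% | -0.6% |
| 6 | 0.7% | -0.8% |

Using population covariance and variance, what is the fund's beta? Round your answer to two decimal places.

r̄p = 0.3500%,  r̄m = -0.5167%
Cov = Σ(rp − r̄p)(rm − r̄m) / 6 = 5.1192
Var(rm) = Σ(rm − r̄m)² / 6 = 8.8281
β = Cov / Var = 5.1192 / 8.8281 = 0.5799

0.58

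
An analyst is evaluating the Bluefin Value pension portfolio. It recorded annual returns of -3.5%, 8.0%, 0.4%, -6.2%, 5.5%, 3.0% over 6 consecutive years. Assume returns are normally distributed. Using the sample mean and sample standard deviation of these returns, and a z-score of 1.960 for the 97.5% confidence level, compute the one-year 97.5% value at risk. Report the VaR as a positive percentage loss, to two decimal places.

μ = (-3.5 + 8 + 0.4 − 6.2 + 5.5 + 3) / 6 = 7.20 / 6 = 1.2000%
Σ(r − μ)² = (-3.5 − 1.2000)² + (8 − 1.2000)² + (0.4 − 1.2000)² + … = 145.4600
sample σ = √(145.4600 / 5) = √29.0920 = 5.3937%
VaR = −(μ − z·σ) = −(1.2000 − 1.960 × 5.3937) = −(-9.3717) = 9.3717%

9.37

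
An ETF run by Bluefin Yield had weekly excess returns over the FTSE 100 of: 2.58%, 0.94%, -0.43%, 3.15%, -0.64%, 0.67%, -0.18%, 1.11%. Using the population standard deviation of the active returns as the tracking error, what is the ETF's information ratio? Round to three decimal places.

0.698

μ = (2.58 + 0.94 − 0.43 + 3.15 − 0.64 + 0.67 − 0.18 + 1.11) / 8 = 0.9000%
Population σ = √[Σ(r − μ)² / 8] = √[13.2904 / 8] = √1.6613 = 1.2889%
IR = μ / tracking error = 0.9000 / 1.2889 = 0.6983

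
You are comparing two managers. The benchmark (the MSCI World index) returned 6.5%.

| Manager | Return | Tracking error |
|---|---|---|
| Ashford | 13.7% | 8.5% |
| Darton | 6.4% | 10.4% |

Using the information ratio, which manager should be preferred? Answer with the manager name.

Ashford

Ashford: IR = (13.7% − 6.5%) / 8.5% = 0.847
Darton: IR = (6.4% − 6.5%) / 10.4% = -0.010
Highest: Ashford (0.847).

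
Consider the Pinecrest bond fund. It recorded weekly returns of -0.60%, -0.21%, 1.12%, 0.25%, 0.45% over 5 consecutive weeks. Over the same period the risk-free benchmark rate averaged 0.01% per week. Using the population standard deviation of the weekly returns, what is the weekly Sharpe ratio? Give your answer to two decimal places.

0.33

Mean return μ = 1.010 / 5 = 0.2020%
Population σ = √[Σ(r − μ)² / 5] = √[1.7195 / 5] = √0.3439 = 0.5864%
Sharpe = (μ − rf) / σ = (0.2020 − 0.01) / 0.5864 = 0.1920 / 0.5864 = 0.3274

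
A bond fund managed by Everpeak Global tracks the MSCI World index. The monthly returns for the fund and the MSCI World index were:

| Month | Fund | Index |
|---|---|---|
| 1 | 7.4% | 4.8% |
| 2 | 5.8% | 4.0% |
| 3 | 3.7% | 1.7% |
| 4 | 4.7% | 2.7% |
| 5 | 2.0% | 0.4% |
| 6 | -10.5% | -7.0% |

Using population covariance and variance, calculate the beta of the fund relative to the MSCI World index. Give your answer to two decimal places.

1.51

r̄p = 2.1833%,  r̄m = 1.1000%
Cov = Σ(rp − r̄p)(rm − r̄m) / 6 = 22.9317
Var(rm) = Σ(rm − r̄m)² / 6 = 15.1867
β = Cov / Var = 22.9317 / 15.1867 = 1.5100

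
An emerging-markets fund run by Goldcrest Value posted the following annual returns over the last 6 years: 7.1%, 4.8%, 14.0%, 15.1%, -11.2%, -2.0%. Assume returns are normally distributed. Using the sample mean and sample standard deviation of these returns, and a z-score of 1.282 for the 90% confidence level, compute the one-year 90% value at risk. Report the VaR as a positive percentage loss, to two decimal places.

r̄ = (7.1 + 4.8 + 14 + 15.1 − 11.2 − 2) / 6 = 4.6333%
Sample std dev = √[498.0933 / 5] = 9.9809%
VaR = −(r̄ − z·σ) = −(4.6333 − 1.282 × 9.9809) = −(-8.1622) = 8.1622%

8.16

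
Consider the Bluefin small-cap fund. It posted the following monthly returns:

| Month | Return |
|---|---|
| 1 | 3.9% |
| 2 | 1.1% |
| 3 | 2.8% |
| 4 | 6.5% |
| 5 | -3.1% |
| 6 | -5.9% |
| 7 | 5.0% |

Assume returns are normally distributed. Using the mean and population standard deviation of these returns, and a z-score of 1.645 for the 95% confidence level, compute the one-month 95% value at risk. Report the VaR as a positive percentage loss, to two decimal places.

r̄ = (3.9 + 1.1 + 2.8 + 6.5 − 3.1 − 5.9 + 5) / 7 = 10.30 / 7 = 1.4714%
Σ(r − r̄)² = (3.9 − 1.4714)² + (1.1 − 1.4714)² + (2.8 − 1.4714)² + … = 120.7743
population σ = √(120.7743 / 7) = √17.2535 = 4.1537%
VaR = −(r̄ − z·σ) = −(1.4714 − 1.645 × 4.1537) = −(-5.3614) = 5.3614%

5.36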